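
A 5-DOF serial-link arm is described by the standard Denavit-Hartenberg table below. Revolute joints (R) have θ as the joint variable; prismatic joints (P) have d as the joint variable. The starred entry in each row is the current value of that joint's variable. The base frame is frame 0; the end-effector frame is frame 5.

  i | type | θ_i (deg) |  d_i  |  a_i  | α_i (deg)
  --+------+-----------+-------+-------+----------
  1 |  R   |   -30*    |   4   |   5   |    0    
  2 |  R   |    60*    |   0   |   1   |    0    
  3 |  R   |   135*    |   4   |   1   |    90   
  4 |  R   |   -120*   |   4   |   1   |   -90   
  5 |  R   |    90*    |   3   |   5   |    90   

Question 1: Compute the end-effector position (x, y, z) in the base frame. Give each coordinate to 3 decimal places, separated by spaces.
1.945 -2.164 5.634

after link 1: o_1 = (4.3301, -2.5000, 4.0000)
after link 2: o_2 = (5.1962, -2.0000, 4.0000)
after link 3: o_3 = (4.2302, -1.7412, 8.0000)
after link 4: o_4 = (5.7485, 1.9931, 7.1340)
after link 5: o_5 = (1.9448, -2.1641, 5.6340)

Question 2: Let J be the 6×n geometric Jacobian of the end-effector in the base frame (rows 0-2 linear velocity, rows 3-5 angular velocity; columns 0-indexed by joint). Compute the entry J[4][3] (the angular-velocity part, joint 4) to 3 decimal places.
axis z_3 = (0.2588,0.9659,0.0000); lever o_n−o_3 = (-2.2854,-0.4229,-2.3660)
cross product → J_v[:, 3] = (-2.2854,0.6124,2.0981)
J_ω[:, 3] = z_3
entry J[4][3] = 0.9659

0.966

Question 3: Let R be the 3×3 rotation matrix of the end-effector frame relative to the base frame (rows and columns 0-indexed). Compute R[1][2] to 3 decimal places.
End-effector z-axis (col 2 of R) = (0.4830,-0.1294,-0.8660)
R[1][2] = -0.1294

-0.129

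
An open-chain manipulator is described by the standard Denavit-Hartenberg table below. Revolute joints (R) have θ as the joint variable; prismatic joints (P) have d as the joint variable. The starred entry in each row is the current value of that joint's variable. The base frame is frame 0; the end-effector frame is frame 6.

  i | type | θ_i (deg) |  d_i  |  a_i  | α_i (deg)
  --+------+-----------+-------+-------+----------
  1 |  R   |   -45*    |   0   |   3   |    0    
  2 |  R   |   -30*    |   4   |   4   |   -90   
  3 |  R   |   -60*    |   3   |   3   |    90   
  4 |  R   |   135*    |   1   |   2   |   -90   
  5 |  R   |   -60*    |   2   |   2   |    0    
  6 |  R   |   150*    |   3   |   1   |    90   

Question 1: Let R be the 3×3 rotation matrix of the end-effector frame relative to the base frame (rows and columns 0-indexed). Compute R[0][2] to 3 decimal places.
0.592

End-effector z-axis (col 2 of R) = (0.5915,0.5245,-0.6124)
R[0][2] = 0.5915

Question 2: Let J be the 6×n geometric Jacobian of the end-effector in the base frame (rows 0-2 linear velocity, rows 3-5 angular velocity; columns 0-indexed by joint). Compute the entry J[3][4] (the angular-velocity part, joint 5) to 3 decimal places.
-0.775

axis z_4 = (-0.7745,0.1585,-0.6124); lever o_n−o_4 = (-3.4452,1.9294,-3.3082)
cross product → J_v[:, 4] = (0.6572,-0.4525,-0.9483)
J_ω[:, 4] = z_4
entry J[3][4] = -0.7745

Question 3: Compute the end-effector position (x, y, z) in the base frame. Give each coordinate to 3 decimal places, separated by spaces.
after link 1: o_1 = (2.1213, -2.1213, 0.0000)
after link 2: o_2 = (3.1566, -5.9850, 4.0000)
after link 3: o_3 = (6.4426, -6.6575, 6.5981)
after link 4: o_4 = (7.4015, -4.7719, 5.8733)
after link 5: o_5 = (6.0557, -2.4815, 4.9022)
after link 6: o_6 = (3.9563, -2.8425, 2.5651)

3.956 -2.843 2.565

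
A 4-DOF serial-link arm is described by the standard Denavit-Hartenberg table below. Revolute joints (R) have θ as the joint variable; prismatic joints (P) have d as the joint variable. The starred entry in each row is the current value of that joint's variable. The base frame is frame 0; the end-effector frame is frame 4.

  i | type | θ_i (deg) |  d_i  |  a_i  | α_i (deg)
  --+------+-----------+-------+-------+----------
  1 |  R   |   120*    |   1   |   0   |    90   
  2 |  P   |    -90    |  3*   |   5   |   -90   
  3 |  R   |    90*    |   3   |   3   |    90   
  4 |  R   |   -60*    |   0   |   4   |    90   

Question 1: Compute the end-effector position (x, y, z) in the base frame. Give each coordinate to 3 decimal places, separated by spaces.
after link 1: o_1 = (0.0000, 0.0000, 1.0000)
after link 2: o_2 = (2.5981, 1.5000, -4.0000)
after link 3: o_3 = (-1.5000, 2.5981, -4.0000)
after link 4: o_4 = (-1.5000, -1.4019, -4.0000)

-1.500 -1.402 -4.000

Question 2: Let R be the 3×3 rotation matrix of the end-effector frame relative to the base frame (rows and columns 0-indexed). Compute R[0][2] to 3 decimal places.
1.000

End-effector z-axis (col 2 of R) = (1.0000,-0.0000,-0.0000)
R[0][2] = 1.0000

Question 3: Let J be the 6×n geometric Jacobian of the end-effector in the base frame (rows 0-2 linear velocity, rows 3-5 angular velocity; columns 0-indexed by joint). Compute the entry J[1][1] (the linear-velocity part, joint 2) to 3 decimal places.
0.500

prismatic axis z_1 = (0.8660,0.5000,0.0000)
J_v[:, 1] = z_1; J_ω[:, 1] = (0,0,0)
entry J[1][1] = 0.5000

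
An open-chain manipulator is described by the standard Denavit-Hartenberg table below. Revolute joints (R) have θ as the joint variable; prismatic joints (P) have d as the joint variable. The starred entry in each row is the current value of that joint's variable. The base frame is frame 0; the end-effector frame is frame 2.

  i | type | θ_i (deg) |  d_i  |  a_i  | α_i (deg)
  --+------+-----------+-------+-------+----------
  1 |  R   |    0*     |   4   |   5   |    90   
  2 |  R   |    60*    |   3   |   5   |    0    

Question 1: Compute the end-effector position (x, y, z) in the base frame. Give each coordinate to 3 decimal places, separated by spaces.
7.500 -3.000 8.330

after link 1: o_1 = (5.0000, 0.0000, 4.0000)
after link 2: o_2 = (7.5000, -3.0000, 8.3301)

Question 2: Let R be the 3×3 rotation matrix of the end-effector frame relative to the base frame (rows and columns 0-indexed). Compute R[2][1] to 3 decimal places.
0.500

End-effector y-axis (col 1 of R) = (-0.8660,0.0000,0.5000)
R[2][1] = 0.5000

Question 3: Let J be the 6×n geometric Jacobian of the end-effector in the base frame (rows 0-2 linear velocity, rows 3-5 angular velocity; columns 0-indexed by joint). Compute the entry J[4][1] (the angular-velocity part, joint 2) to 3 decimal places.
axis z_1 = (0.0000,-1.0000,0.0000); lever o_n−o_1 = (2.5000,-3.0000,4.3301)
cross product → J_v[:, 1] = (-4.3301,0.0000,2.5000)
J_ω[:, 1] = z_1
entry J[4][1] = -1.0000

-1.000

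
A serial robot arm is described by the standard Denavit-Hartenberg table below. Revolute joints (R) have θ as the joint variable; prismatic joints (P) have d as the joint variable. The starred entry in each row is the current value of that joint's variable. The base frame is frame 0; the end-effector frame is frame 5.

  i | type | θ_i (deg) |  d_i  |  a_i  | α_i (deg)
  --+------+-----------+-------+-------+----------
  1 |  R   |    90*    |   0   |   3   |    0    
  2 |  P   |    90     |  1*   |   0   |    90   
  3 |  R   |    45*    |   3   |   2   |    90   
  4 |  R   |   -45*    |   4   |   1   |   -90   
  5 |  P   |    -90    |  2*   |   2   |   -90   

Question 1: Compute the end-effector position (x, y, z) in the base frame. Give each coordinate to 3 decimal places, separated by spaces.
-7.157 6.707 -0.328

after link 1: o_1 = (0.0000, 3.0000, 0.0000)
after link 2: o_2 = (0.0000, 3.0000, 1.0000)
after link 3: o_3 = (-1.4142, 6.0000, 2.4142)
after link 4: o_4 = (-4.7426, 5.2929, 0.0858)
after link 5: o_5 = (-7.1569, 6.7071, -0.3284)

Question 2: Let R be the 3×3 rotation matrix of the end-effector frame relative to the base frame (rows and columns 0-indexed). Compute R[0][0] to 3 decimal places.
End-effector x-axis (col 0 of R) = (-0.7071,0.0000,-0.7071)
R[0][0] = -0.7071

-0.707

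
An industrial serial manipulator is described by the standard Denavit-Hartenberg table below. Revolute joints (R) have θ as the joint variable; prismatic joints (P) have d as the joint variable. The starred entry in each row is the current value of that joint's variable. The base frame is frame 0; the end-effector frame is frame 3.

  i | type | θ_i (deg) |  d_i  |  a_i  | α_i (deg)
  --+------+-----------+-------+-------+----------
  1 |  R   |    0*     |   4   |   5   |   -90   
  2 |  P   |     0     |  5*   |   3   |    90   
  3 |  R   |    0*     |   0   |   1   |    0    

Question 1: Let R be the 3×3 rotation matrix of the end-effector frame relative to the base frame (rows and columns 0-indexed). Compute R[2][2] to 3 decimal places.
End-effector z-axis (col 2 of R) = (0.0000,0.0000,1.0000)
R[2][2] = 1.0000

1.000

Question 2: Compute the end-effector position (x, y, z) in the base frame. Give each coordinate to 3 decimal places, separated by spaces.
9.000 5.000 4.000

after link 1: o_1 = (5.0000, 0.0000, 4.0000)
after link 2: o_2 = (8.0000, 5.0000, 4.0000)
after link 3: o_3 = (9.0000, 5.0000, 4.0000)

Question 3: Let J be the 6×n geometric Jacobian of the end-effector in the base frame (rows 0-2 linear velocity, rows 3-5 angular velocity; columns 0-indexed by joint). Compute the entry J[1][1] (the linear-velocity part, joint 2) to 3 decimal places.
1.000

prismatic axis z_1 = (0.0000,1.0000,0.0000)
J_v[:, 1] = z_1; J_ω[:, 1] = (0,0,0)
entry J[1][1] = 1.0000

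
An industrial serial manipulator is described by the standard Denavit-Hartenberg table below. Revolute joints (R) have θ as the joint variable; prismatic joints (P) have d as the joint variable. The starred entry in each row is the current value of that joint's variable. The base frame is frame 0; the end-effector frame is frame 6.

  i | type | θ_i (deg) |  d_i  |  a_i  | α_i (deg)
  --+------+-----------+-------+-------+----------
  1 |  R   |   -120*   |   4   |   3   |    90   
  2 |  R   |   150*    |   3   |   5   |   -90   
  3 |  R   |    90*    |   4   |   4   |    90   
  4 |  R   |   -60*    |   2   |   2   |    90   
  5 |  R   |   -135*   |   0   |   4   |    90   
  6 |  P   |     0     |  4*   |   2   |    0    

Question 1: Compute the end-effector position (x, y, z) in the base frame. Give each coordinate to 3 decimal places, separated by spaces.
after link 1: o_1 = (-1.5000, -2.5981, 4.0000)
after link 2: o_2 = (-1.9330, 2.6519, 6.5000)
after link 3: o_3 = (2.5311, 2.3840, 3.0359)
after link 4: o_4 = (3.8301, 2.6340, 5.5359)
after link 5: o_5 = (1.9930, 2.2804, 2.0004)
after link 6: o_6 = (1.6868, 5.9927, -0.4745)

1.687 5.993 -0.475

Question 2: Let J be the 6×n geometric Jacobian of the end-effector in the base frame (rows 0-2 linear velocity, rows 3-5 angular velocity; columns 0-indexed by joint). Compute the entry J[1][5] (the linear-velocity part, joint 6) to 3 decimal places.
0.972

prismatic axis z_5 = (0.1531,0.9723,-0.1768)
J_v[:, 5] = z_5; J_ω[:, 5] = (0,0,0)
entry J[1][5] = 0.9723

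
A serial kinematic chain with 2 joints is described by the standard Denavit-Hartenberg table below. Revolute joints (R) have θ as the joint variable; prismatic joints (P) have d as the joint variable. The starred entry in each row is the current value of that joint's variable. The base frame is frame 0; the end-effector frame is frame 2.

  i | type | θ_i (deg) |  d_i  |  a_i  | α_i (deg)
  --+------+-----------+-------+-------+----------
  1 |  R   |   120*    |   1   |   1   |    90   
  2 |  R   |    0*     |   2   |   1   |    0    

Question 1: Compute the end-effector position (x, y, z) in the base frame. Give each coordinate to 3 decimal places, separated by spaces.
after link 1: o_1 = (-0.5000, 0.8660, 1.0000)
after link 2: o_2 = (0.7321, 2.7321, 1.0000)

0.732 2.732 1.000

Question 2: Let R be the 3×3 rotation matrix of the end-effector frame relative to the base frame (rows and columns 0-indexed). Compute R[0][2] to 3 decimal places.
0.866

End-effector z-axis (col 2 of R) = (0.8660,0.5000,0.0000)
R[0][2] = 0.8660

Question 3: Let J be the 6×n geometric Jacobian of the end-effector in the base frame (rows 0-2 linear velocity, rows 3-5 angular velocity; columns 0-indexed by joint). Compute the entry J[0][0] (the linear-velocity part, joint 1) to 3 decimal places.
-2.732

axis z_0 = ẑ; lever o_n−o_0 = (0.7321,2.7321,1.0000)
cross product → J_v[:, 0] = (-2.7321,0.7321,0.0000)
J_ω[:, 0] = z_0
entry J[0][0] = -2.7321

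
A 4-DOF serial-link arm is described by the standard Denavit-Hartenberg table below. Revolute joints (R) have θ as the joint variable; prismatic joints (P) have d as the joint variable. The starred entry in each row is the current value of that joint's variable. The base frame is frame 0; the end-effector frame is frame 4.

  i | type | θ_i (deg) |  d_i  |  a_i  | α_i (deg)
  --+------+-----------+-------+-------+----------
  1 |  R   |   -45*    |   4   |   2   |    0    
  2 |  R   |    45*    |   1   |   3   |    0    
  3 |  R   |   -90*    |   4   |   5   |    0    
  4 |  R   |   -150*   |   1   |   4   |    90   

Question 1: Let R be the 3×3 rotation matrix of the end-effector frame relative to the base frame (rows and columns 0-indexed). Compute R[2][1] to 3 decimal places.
1.000

End-effector y-axis (col 1 of R) = (-0.0000,-0.0000,1.0000)
R[2][1] = 1.0000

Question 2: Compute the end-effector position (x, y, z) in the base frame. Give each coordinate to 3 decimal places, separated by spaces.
2.414 -2.950 10.000

after link 1: o_1 = (1.4142, -1.4142, 4.0000)
after link 2: o_2 = (4.4142, -1.4142, 5.0000)
after link 3: o_3 = (4.4142, -6.4142, 9.0000)
after link 4: o_4 = (2.4142, -2.9501, 10.0000)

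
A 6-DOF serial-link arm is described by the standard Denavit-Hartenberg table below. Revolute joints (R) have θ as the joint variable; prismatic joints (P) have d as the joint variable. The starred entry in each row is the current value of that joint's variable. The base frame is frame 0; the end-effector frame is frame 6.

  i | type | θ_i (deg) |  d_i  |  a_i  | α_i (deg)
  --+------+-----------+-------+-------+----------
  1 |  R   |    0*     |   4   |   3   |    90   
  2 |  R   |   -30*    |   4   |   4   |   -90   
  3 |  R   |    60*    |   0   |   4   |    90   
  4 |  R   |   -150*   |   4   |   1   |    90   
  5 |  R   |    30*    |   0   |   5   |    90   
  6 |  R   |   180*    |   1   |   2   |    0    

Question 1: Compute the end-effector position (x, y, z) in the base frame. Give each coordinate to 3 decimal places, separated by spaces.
after link 1: o_1 = (3.0000, 0.0000, 4.0000)
after link 2: o_2 = (6.4641, -4.0000, 2.0000)
after link 3: o_3 = (8.1962, -0.5359, 1.0000)
after link 4: o_4 = (10.5712, -3.2859, -0.9486)
after link 5: o_5 = (9.7398, -7.7835, -2.9686)
after link 6: o_6 = (9.1103, -5.9264, -1.8938)

9.110 -5.926 -1.894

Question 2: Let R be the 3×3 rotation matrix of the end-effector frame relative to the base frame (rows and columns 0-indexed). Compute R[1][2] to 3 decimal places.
0.058

End-effector z-axis (col 2 of R) = (-0.9620,0.0580,0.2667)
R[1][2] = 0.0580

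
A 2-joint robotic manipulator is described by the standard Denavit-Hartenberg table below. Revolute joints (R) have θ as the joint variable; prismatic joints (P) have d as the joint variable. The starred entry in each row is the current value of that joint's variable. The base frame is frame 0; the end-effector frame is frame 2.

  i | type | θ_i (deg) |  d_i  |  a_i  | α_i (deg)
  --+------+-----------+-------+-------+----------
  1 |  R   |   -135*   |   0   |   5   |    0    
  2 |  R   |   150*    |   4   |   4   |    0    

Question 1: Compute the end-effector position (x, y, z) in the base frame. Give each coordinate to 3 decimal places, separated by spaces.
0.328 -2.500 4.000

after link 1: o_1 = (-3.5355, -3.5355, 0.0000)
after link 2: o_2 = (0.3282, -2.5003, 4.0000)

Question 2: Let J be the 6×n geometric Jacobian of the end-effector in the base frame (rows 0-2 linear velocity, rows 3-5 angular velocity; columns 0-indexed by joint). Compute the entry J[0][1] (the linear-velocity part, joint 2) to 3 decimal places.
-1.035

axis z_1 = (0.0000,0.0000,1.0000); lever o_n−o_1 = (3.8637,1.0353,4.0000)
cross product → J_v[:, 1] = (-1.0353,3.8637,0.0000)
J_ω[:, 1] = z_1
entry J[0][1] = -1.0353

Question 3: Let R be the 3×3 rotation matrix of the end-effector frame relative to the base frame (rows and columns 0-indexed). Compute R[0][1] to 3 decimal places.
-0.259

End-effector y-axis (col 1 of R) = (-0.2588,0.9659,0.0000)
R[0][1] = -0.2588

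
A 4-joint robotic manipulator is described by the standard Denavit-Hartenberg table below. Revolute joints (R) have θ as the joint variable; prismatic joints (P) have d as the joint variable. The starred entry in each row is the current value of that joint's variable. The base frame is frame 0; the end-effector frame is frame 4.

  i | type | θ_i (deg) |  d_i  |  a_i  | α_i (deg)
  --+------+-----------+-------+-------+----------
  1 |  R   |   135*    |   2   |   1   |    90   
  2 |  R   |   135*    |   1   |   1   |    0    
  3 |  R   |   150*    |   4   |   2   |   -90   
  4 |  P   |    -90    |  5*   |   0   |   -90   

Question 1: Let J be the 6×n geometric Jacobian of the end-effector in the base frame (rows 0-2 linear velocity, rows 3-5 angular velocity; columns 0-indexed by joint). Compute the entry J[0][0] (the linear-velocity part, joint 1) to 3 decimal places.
axis z_0 = ẑ; lever o_n−o_0 = (-0.4527,7.5237,2.0694)
cross product → J_v[:, 0] = (-7.5237,-0.4527,0.0000)
J_ω[:, 0] = z_0
entry J[0][0] = -7.5237

-7.524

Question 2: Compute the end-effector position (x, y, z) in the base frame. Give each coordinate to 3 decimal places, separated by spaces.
after link 1: o_1 = (-0.7071, 0.7071, 2.0000)
after link 2: o_2 = (0.5000, 0.9142, 2.7071)
after link 3: o_3 = (2.9624, 4.1087, 0.7753)
after link 4: o_4 = (-0.4527, 7.5237, 2.0694)

-0.453 7.524 2.069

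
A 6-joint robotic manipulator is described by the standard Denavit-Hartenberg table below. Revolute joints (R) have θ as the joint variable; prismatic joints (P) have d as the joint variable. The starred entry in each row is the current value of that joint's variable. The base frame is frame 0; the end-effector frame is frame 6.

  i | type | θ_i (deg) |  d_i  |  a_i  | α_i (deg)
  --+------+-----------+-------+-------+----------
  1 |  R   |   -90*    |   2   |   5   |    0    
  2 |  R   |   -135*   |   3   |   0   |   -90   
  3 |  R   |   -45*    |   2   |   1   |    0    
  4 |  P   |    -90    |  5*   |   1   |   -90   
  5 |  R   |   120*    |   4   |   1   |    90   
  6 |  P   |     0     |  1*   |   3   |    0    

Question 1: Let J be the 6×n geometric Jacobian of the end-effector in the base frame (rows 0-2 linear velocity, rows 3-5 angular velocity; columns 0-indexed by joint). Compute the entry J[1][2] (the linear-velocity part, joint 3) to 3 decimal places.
axis z_2 = (-0.7071,-0.7071,0.0000); lever o_n−o_2 = (-4.7137,0.4203,3.4408)
cross product → J_v[:, 2] = (-2.4330,2.4330,-3.6303)
J_ω[:, 2] = z_2
entry J[1][2] = 2.4330

2.433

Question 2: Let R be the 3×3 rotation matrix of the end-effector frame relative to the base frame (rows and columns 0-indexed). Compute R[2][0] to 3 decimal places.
End-effector x-axis (col 0 of R) = (0.3624,0.8624,-0.3536)
R[2][0] = -0.3536

-0.354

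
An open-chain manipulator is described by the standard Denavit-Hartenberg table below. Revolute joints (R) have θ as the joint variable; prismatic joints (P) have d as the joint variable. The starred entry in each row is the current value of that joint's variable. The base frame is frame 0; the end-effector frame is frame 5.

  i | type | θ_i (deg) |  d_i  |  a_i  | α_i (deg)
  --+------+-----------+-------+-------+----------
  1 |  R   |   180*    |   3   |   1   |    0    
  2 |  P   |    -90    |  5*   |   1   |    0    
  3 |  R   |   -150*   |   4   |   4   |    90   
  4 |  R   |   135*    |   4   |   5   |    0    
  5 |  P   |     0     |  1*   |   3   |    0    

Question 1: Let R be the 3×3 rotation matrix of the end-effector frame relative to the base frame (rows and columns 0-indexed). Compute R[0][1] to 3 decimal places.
-0.354

End-effector y-axis (col 1 of R) = (-0.3536,0.6124,-0.7071)
R[0][1] = -0.3536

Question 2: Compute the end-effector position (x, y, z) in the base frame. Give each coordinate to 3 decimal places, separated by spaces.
-6.159 -0.065 17.657

after link 1: o_1 = (-1.0000, 0.0000, 3.0000)
after link 2: o_2 = (-1.0000, 1.0000, 8.0000)
after link 3: o_3 = (1.0000, -2.4641, 12.0000)
after link 4: o_4 = (-4.2319, -1.4022, 15.5355)
after link 5: o_5 = (-6.1586, -0.0651, 17.6569)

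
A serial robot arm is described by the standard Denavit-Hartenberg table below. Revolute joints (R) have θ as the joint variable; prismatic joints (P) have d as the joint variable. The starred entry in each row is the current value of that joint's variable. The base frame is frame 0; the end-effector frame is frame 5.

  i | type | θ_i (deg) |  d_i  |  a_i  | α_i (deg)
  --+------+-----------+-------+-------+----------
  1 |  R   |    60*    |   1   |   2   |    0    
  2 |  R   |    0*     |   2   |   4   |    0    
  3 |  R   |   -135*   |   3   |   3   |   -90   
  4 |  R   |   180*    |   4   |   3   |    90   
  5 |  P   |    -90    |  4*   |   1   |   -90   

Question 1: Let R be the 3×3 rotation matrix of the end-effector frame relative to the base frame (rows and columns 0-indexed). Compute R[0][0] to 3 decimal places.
End-effector x-axis (col 0 of R) = (-0.9659,-0.2588,-0.0000)
R[0][0] = -0.9659

-0.966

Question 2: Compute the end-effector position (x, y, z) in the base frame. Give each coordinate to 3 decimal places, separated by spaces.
after link 1: o_1 = (1.0000, 1.7321, 1.0000)
after link 2: o_2 = (3.0000, 5.1962, 3.0000)
after link 3: o_3 = (3.7765, 2.2984, 6.0000)
after link 4: o_4 = (6.8637, 6.2314, 6.0000)
after link 5: o_5 = (5.8978, 5.9726, 2.0000)

5.898 5.973 2.000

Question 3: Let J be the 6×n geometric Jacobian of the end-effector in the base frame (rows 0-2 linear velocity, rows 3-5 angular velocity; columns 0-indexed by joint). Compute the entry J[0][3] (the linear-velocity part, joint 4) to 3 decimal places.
axis z_3 = (0.9659,0.2588,0.0000); lever o_n−o_3 = (2.1213,3.6742,-4.0000)
cross product → J_v[:, 3] = (-1.0353,3.8637,3.0000)
J_ω[:, 3] = z_3
entry J[0][3] = -1.0353

-1.035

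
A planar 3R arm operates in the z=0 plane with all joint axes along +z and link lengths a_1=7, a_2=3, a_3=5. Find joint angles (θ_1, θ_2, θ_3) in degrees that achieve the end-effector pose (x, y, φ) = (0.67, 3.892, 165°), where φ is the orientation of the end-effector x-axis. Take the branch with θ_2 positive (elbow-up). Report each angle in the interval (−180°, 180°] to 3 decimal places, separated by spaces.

wrist centre = target − a_3·(cos φ, sin φ) = (5.4996, 2.5979)
cos θ_2 = (36.9950−7²−3²)/(2·7·3) = -0.5001; θ_2 = 120.0078° (elbow-up)
β = atan2(2.5979,5.4996) = 25.2850°; ψ = atan2(2.5979,5.4996) = 25.2847°
θ_1 = β − ψ = 0.0003°
θ_3 = φ − θ_1 − θ_2 = 44.9918° (wrapped to (-180°,180°])

0.000 120.008 44.992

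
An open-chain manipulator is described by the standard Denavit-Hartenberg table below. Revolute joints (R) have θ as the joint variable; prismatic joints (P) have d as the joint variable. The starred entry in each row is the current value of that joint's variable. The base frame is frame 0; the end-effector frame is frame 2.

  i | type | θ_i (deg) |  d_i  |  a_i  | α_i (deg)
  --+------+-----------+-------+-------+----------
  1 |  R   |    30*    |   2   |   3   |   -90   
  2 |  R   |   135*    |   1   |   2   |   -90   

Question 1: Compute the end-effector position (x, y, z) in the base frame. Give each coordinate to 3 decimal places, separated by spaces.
after link 1: o_1 = (2.5981, 1.5000, 2.0000)
after link 2: o_2 = (0.8733, 1.6589, 0.5858)

0.873 1.659 0.586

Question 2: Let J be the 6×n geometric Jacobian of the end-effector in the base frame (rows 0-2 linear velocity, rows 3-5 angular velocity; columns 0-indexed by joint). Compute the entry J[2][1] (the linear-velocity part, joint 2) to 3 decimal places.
axis z_1 = (-0.5000,0.8660,0.0000); lever o_n−o_1 = (-1.7247,0.1589,-1.4142)
cross product → J_v[:, 1] = (-1.2247,-0.7071,1.4142)
J_ω[:, 1] = z_1
entry J[2][1] = 1.4142

1.414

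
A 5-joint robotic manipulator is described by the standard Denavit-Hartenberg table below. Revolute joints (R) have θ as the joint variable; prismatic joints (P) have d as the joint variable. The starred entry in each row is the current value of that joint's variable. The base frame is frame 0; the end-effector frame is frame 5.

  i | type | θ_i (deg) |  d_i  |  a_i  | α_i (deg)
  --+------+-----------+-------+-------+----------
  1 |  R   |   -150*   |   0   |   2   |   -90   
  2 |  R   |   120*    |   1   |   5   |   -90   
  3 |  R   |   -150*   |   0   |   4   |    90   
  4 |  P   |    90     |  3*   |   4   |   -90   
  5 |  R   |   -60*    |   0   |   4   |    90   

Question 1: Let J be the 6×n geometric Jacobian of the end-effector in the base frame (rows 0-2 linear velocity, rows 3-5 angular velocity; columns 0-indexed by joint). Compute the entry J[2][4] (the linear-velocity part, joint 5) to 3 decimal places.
axis z_4 = (0.1250,0.6495,-0.7500); lever o_n−o_4 = (-0.7500,3.0311,2.5000)
cross product → J_v[:, 4] = (3.8971,0.2500,0.8660)
J_ω[:, 4] = z_4
entry J[2][4] = 0.8660

0.866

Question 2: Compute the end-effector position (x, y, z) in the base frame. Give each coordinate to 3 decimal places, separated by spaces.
0.734 3.424 4.469

after link 1: o_1 = (-1.7321, -1.0000, 0.0000)
after link 2: o_2 = (0.9330, -0.6160, -4.3301)
after link 3: o_3 = (0.4330, -3.2141, -1.3301)
after link 4: o_4 = (1.4845, 0.3929, 1.9689)
after link 5: o_5 = (0.7345, 3.4240, 4.4689)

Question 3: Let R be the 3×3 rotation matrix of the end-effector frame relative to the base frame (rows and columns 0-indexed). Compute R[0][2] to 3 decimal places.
-0.974

End-effector z-axis (col 2 of R) = (-0.9743,-0.0625,-0.2165)
R[0][2] = -0.9743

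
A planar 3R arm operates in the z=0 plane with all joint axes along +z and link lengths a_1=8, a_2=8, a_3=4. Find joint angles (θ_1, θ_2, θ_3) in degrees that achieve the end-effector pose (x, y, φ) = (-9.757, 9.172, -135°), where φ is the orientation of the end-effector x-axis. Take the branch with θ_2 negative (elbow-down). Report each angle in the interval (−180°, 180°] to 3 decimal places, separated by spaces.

149.996 -59.992 134.996

wrist centre = target − a_3·(cos φ, sin φ) = (-6.9286, 12.0004)
cos θ_2 = (192.0154−8²−8²)/(2·8·8) = 0.5001; θ_2 = -59.9921° (elbow-down)
β = atan2(12.0004,-6.9286) = 120.0004°; ψ = atan2(-6.9276,12.0010) = -29.9960°
θ_1 = β − ψ = 149.9965°
θ_3 = φ − θ_1 − θ_2 = 134.9956° (wrapped to (-180°,180°])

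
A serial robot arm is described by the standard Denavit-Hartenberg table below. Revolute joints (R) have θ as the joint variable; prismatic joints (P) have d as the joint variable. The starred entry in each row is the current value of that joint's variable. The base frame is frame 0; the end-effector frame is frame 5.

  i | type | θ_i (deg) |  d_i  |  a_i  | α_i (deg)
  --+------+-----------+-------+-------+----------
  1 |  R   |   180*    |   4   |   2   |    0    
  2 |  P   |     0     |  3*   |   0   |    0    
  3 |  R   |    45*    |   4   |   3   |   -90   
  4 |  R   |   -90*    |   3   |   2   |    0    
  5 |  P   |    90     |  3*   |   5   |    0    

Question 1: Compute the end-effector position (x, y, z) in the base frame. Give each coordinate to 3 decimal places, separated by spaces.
-3.414 -9.899 13.000

after link 1: o_1 = (-2.0000, 0.0000, 4.0000)
after link 2: o_2 = (-2.0000, 0.0000, 7.0000)
after link 3: o_3 = (-4.1213, -2.1213, 11.0000)
after link 4: o_4 = (-2.0000, -4.2426, 13.0000)
after link 5: o_5 = (-3.4142, -9.8995, 13.0000)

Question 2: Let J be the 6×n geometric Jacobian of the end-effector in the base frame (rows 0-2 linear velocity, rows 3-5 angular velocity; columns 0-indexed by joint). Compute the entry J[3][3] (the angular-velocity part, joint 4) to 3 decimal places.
0.707

axis z_3 = (0.7071,-0.7071,0.0000); lever o_n−o_3 = (0.7071,-7.7782,2.0000)
cross product → J_v[:, 3] = (-1.4142,-1.4142,-5.0000)
J_ω[:, 3] = z_3
entry J[3][3] = 0.7071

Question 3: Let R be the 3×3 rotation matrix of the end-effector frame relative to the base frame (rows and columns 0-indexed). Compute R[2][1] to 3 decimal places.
-1.000

End-effector y-axis (col 1 of R) = (0.0000,-0.0000,-1.0000)
R[2][1] = -1.0000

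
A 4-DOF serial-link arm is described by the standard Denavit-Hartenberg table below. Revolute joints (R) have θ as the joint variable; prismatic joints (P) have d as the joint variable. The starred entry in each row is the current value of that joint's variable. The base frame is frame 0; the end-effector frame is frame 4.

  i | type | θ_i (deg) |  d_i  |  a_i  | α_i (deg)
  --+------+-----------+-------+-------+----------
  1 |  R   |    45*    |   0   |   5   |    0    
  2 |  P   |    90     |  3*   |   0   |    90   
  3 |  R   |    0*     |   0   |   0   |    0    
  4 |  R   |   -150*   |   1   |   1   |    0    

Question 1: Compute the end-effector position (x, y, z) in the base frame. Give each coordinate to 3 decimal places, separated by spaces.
4.855 3.630 2.500

after link 1: o_1 = (3.5355, 3.5355, 0.0000)
after link 2: o_2 = (3.5355, 3.5355, 3.0000)
after link 3: o_3 = (3.5355, 3.5355, 3.0000)
after link 4: o_4 = (4.8550, 3.6303, 2.5000)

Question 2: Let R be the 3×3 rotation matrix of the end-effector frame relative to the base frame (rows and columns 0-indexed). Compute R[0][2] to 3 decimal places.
0.707

End-effector z-axis (col 2 of R) = (0.7071,0.7071,0.0000)
R[0][2] = 0.7071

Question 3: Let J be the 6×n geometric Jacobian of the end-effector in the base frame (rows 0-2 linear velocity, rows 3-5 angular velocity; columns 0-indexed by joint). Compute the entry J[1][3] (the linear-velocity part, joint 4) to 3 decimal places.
0.354

axis z_3 = (0.7071,0.7071,0.0000); lever o_n−o_3 = (1.3195,0.0947,-0.5000)
cross product → J_v[:, 3] = (-0.3536,0.3536,-0.8660)
J_ω[:, 3] = z_3
entry J[1][3] = 0.3536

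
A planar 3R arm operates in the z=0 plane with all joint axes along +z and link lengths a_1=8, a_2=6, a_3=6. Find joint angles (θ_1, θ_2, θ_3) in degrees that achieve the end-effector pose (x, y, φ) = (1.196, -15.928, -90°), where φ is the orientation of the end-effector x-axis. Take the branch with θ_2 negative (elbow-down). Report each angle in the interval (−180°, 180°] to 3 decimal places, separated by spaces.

wrist centre = target − a_3·(cos φ, sin φ) = (1.1960, -9.9280)
cos θ_2 = (99.9956−8²−6²)/(2·8·6) = -0.0000; θ_2 = -90.0026° (elbow-down)
β = atan2(-9.9280,1.1960) = -83.1308°; ψ = atan2(-6.0000,7.9997) = -36.8708°
θ_1 = β − ψ = -46.2600°
θ_3 = φ − θ_1 − θ_2 = 46.2626° (wrapped to (-180°,180°])

-46.260 -90.003 46.263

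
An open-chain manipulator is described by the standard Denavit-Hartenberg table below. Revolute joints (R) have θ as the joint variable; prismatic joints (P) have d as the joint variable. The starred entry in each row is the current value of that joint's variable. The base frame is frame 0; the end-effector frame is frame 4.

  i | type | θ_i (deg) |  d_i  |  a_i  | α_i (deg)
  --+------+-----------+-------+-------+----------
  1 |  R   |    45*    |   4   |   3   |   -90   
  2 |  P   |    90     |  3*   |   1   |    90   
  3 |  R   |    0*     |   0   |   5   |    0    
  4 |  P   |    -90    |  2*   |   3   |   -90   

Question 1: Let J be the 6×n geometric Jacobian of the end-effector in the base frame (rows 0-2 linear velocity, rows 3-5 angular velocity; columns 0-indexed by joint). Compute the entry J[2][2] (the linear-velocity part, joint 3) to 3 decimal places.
axis z_2 = (0.7071,0.7071,0.0000); lever o_n−o_2 = (3.5355,-0.7071,-5.0000)
cross product → J_v[:, 2] = (-3.5355,3.5355,-3.0000)
J_ω[:, 2] = z_2
entry J[2][2] = -3.0000

-3.000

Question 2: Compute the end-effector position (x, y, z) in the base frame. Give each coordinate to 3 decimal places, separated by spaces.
3.536 3.536 -2.000

after link 1: o_1 = (2.1213, 2.1213, 4.0000)
after link 2: o_2 = (0.0000, 4.2426, 3.0000)
after link 3: o_3 = (0.0000, 4.2426, -2.0000)
after link 4: o_4 = (3.5355, 3.5355, -2.0000)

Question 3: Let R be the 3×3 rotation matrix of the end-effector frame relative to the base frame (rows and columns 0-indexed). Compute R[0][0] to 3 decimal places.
End-effector x-axis (col 0 of R) = (0.7071,-0.7071,-0.0000)
R[0][0] = 0.7071

0.707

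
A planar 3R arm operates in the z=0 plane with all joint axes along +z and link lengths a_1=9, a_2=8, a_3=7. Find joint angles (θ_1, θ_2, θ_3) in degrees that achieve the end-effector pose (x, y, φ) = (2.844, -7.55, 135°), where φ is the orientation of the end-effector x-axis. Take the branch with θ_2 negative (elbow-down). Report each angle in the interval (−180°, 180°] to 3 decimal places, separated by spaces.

-29.998 -60.006 -134.996

wrist centre = target − a_3·(cos φ, sin φ) = (7.7937, -12.4997)
cos θ_2 = (216.9862−9²−8²)/(2·9·8) = 0.4999; θ_2 = -60.0063° (elbow-down)
β = atan2(-12.4997,7.7937) = -58.0559°; ψ = atan2(-6.9286,12.9992) = -28.0578°
θ_1 = β − ψ = -29.9981°
θ_3 = φ − θ_1 − θ_2 = -134.9955° (wrapped to (-180°,180°])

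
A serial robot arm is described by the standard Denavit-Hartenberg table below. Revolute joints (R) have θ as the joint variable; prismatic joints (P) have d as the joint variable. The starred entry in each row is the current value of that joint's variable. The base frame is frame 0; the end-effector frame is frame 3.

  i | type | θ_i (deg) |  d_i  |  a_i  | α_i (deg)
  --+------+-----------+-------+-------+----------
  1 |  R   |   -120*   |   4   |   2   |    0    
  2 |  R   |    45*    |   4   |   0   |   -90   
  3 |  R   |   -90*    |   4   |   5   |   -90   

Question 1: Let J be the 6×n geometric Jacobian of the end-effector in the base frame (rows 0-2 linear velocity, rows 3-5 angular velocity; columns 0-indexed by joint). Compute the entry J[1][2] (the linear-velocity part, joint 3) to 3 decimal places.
-4.830

axis z_2 = (0.9659,0.2588,0.0000); lever o_n−o_2 = (3.8637,1.0353,5.0000)
cross product → J_v[:, 2] = (1.2941,-4.8296,-0.0000)
J_ω[:, 2] = z_2
entry J[1][2] = -4.8296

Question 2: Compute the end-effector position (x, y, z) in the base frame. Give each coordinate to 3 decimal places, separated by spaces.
2.864 -0.697 13.000

after link 1: o_1 = (-1.0000, -1.7321, 4.0000)
after link 2: o_2 = (-1.0000, -1.7321, 8.0000)
after link 3: o_3 = (2.8637, -0.6968, 13.0000)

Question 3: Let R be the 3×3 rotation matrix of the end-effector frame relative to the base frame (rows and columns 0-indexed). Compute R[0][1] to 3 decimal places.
-0.966

End-effector y-axis (col 1 of R) = (-0.9659,-0.2588,-0.0000)
R[0][1] = -0.9659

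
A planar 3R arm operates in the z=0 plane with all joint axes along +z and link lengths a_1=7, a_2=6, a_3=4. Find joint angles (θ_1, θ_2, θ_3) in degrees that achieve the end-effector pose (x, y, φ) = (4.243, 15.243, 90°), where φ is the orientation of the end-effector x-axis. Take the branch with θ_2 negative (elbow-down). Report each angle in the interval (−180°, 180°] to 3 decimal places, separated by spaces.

89.994 -44.989 44.995

wrist centre = target − a_3·(cos φ, sin φ) = (4.2430, 11.2430)
cos θ_2 = (144.4081−7²−6²)/(2·7·6) = 0.7072; θ_2 = -44.9893° (elbow-down)
β = atan2(11.2430,4.2430) = 69.3240°; ψ = atan2(-4.2418,11.2434) = -20.6701°
θ_1 = β − ψ = 89.9941°
θ_3 = φ − θ_1 − θ_2 = 44.9951° (wrapped to (-180°,180°])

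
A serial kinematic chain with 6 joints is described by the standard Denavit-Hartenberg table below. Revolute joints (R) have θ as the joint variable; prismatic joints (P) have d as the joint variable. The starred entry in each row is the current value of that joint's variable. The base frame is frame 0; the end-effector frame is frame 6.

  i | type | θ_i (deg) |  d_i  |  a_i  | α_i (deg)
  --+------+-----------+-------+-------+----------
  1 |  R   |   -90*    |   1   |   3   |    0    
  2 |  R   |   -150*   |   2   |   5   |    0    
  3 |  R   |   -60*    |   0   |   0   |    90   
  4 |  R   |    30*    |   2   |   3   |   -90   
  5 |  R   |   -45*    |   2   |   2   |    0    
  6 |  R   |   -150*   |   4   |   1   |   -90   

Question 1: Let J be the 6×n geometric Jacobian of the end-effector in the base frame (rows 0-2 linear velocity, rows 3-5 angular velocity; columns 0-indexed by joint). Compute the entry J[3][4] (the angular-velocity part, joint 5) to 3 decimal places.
axis z_4 = (-0.2500,-0.4330,0.8660); lever o_n−o_4 = (-0.3053,-2.8396,5.4203)
cross product → J_v[:, 4] = (0.1121,1.0907,0.5777)
J_ω[:, 4] = z_4
entry J[3][4] = -0.2500

-0.250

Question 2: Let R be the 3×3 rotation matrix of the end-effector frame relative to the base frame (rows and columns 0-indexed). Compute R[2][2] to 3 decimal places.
-0.129

End-effector z-axis (col 2 of R) = (0.7244,-0.6771,-0.1294)
R[2][2] = -0.1294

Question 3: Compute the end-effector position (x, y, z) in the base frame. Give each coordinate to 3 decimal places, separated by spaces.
0.226 -0.259 9.920

after link 1: o_1 = (0.0000, -3.0000, 1.0000)
after link 2: o_2 = (-2.5000, 1.3301, 3.0000)
after link 3: o_3 = (-2.5000, 1.3301, 3.0000)
after link 4: o_4 = (0.5311, 2.5801, 4.5000)
after link 5: o_5 = (1.8682, 2.0677, 6.9392)
after link 6: o_6 = (0.2258, -0.2594, 9.9203)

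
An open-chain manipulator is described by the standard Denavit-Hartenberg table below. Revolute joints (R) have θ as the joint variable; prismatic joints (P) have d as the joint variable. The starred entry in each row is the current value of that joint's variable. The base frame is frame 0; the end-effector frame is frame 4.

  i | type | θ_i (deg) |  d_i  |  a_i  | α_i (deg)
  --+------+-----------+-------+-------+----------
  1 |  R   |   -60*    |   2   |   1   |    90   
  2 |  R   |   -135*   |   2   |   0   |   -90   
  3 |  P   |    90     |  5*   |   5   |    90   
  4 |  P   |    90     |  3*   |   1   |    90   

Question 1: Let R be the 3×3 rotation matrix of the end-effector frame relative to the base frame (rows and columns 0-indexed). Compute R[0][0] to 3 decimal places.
End-effector x-axis (col 0 of R) = (0.3536,-0.6124,-0.7071)
R[0][0] = 0.3536

0.354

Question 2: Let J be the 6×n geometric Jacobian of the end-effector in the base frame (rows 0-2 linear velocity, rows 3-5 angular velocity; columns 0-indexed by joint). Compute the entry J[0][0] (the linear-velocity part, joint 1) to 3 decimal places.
1.203

axis z_0 = ẑ; lever o_n−o_0 = (4.1587,-1.2031,-4.3640)
cross product → J_v[:, 0] = (1.2031,4.1587,-0.0000)
J_ω[:, 0] = z_0
entry J[0][0] = 1.2031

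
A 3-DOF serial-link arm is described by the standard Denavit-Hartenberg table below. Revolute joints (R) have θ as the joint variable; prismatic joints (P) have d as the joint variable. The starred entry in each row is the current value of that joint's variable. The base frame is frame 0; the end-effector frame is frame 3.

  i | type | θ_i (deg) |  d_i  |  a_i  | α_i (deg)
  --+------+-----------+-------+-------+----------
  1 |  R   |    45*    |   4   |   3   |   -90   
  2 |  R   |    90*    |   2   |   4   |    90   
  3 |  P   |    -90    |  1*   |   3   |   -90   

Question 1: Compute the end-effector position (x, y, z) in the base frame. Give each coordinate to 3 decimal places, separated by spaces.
3.536 2.121 -0.000

after link 1: o_1 = (2.1213, 2.1213, 4.0000)
after link 2: o_2 = (0.7071, 3.5355, 0.0000)
after link 3: o_3 = (3.5355, 2.1213, -0.0000)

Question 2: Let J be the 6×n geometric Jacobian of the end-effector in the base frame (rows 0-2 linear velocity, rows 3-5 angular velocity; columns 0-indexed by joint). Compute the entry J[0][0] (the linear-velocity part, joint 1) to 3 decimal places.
axis z_0 = ẑ; lever o_n−o_0 = (3.5355,2.1213,-0.0000)
cross product → J_v[:, 0] = (-2.1213,3.5355,0.0000)
J_ω[:, 0] = z_0
entry J[0][0] = -2.1213

-2.121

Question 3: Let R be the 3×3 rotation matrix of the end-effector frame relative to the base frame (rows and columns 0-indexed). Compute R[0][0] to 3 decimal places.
End-effector x-axis (col 0 of R) = (0.7071,-0.7071,-0.0000)
R[0][0] = 0.7071

0.707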